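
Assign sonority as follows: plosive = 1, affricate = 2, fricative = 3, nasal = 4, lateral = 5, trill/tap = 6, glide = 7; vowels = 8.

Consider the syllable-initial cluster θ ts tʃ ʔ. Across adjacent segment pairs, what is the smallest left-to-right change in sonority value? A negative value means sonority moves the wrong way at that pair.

-1

/θ/: fricative = 3.
/ts/: affricate = 2.
/tʃ/: affricate = 2.
/ʔ/: plosive = 1.
/θ/→/ts/: change -1.
/ts/→/tʃ/: change +0.
/tʃ/→/ʔ/: change -1.
Minimum = -1.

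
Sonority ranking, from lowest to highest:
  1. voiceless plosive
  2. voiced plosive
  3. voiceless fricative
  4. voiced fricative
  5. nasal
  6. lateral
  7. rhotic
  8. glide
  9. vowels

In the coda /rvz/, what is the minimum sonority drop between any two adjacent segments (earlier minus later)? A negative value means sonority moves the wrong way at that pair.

0

/r/ — rhotic, sonority 7.
/v/ — voiced fricative, sonority 4.
/z/ — voiced fricative, sonority 4.
/r/→/v/: change +3.
/v/→/z/: change +0.
Minimum = 0.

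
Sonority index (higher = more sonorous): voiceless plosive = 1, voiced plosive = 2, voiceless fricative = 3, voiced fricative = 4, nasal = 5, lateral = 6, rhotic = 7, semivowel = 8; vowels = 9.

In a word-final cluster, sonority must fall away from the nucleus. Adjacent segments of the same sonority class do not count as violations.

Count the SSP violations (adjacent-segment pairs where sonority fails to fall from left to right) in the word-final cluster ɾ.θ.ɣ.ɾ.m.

2

/ɾ/ — rhotic, sonority 7.
/θ/ — voiceless fricative, sonority 3.
/ɣ/ — voiced fricative, sonority 4.
/ɾ/ — rhotic, sonority 7.
/m/ — nasal, sonority 5.
/ɾ/→/θ/: 7→3 (falls) — ok.
/θ/→/ɣ/: 3→4 (does not fall) — violation.
/ɣ/→/ɾ/: 4→7 (does not fall) — violation.
/ɾ/→/m/: 7→5 (falls) — ok.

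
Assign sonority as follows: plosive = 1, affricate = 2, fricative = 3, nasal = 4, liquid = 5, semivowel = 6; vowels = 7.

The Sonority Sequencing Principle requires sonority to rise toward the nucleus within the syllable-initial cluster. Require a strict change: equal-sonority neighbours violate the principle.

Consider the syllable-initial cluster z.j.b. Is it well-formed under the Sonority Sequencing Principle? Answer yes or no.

/z/ is a fricative (sonority 3).
/j/ is a semivowel (sonority 6).
/b/ is a plosive (sonority 1).
The profile is 3-6-1. Between /j/ (6) and /b/ (1) sonority does not rise, so the cluster violates the SSP.

no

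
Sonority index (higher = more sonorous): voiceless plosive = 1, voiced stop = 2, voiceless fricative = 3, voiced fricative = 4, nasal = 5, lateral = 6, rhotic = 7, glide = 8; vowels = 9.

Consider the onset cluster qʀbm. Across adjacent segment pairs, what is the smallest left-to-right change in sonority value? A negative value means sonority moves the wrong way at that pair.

-5

/q/ — voiceless plosive, sonority 1.
/ʀ/ — rhotic, sonority 7.
/b/ — voiced stop, sonority 2.
/m/ — nasal, sonority 5.
/q/→/ʀ/: change +6.
/ʀ/→/b/: change -5.
/b/→/m/: change +3.
Minimum = -5.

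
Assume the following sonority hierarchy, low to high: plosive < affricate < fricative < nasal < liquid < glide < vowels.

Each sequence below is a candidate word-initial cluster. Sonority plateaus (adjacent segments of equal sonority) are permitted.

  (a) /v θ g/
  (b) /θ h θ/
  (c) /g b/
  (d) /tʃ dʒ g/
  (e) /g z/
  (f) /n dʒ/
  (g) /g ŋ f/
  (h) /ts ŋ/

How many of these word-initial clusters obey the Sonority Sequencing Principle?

4

(a) /v θ g/: profile 3-3-1 — violates.
(b) /θ h θ/: profile 3-3-3 — obeys.
(c) /g b/: profile 1-1 — obeys.
(d) /tʃ dʒ g/: profile 2-2-1 — violates.
(e) /g z/: profile 1-3 — obeys.
(f) /n dʒ/: profile 4-2 — violates.
(g) /g ŋ f/: profile 1-4-3 — violates.
(h) /ts ŋ/: profile 2-4 — obeys.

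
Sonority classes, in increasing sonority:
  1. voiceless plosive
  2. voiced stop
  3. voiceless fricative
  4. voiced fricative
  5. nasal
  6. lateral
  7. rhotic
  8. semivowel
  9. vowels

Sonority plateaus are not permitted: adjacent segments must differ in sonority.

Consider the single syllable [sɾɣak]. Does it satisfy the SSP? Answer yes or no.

no

Onset: /s/ is a voiceless fricative (sonority 3), /ɾ/ is a rhotic (sonority 7), /ɣ/ is a voiced fricative (sonority 4); then the nucleus /a/ (sonority 9).
Onset profile 3-7-4-9 — does not strictly rise throughout.
Coda: /k/ is a voiceless plosive (sonority 1).
Coda profile 9-1 — falls from the nucleus.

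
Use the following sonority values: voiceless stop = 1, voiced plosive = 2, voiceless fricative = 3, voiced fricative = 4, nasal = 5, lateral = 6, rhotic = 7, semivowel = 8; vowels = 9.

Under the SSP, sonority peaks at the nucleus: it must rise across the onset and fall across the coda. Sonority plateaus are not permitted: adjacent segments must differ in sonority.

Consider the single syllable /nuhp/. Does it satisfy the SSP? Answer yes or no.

yes

Onset: /n/ is a nasal (sonority 5); then the nucleus /u/ (sonority 9).
Onset profile 5-9 — rises to the nucleus.
Coda: /h/ is a voiceless fricative (sonority 3), /p/ is a voiceless stop (sonority 1).
Coda profile 9-3-1 — falls from the nucleus.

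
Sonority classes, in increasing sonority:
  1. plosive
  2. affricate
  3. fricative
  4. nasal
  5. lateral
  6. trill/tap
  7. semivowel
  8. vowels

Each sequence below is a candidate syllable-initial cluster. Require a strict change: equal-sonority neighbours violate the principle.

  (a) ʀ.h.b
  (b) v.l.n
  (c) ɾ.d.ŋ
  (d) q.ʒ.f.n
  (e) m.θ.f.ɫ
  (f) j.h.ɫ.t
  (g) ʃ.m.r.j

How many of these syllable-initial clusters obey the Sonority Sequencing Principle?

1

(a) ʀ.h.b: profile 6-3-1 — violates.
(b) v.l.n: profile 3-5-4 — violates.
(c) ɾ.d.ŋ: profile 6-1-4 — violates.
(d) q.ʒ.f.n: profile 1-3-3-4 — violates.
(e) m.θ.f.ɫ: profile 4-3-3-5 — violates.
(f) j.h.ɫ.t: profile 7-3-5-1 — violates.
(g) ʃ.m.r.j: profile 3-4-6-7 — obeys.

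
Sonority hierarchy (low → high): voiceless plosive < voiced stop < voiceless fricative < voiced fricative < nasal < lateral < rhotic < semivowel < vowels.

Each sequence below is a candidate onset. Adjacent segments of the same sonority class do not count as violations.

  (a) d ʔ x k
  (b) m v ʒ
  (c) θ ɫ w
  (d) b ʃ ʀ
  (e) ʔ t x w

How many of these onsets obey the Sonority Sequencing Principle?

(a) sonority 2-1-3-1: ill-formed.
(b) sonority 5-4-4: ill-formed.
(c) sonority 3-6-8: well-formed.
(d) sonority 2-3-7: well-formed.
(e) sonority 1-1-3-8: well-formed.

3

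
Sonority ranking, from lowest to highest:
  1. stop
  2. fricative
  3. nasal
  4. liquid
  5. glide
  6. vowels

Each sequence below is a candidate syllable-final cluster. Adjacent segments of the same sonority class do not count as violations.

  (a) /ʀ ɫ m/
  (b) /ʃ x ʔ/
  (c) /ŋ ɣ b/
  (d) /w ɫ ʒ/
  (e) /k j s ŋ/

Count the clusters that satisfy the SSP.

4

(a) sonority 4-4-3: well-formed.
(b) sonority 2-2-1: well-formed.
(c) sonority 3-2-1: well-formed.
(d) sonority 5-4-2: well-formed.
(e) sonority 1-5-2-3: ill-formed.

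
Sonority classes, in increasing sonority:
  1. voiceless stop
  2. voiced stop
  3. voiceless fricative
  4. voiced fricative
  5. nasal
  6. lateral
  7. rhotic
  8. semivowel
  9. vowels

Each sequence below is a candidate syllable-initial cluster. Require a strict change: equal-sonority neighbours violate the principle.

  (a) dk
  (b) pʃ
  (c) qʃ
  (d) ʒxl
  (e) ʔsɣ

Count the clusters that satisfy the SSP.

3

(a) dk: profile 2-1 — violates.
(b) pʃ: profile 1-3 — obeys.
(c) qʃ: profile 1-3 — obeys.
(d) ʒxl: profile 4-3-6 — violates.
(e) ʔsɣ: profile 1-3-4 — obeys.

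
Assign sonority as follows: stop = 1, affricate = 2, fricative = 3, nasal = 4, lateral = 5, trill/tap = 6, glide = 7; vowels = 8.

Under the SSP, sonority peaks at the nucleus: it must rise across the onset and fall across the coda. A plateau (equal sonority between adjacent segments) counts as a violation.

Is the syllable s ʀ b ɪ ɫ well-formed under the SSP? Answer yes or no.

no

Onset: /s/ is a fricative (sonority 3), /ʀ/ is a trill/tap (sonority 6), /b/ is a stop (sonority 1); then the nucleus /ɪ/ (sonority 8).
Onset profile 3-6-1-8 — does not strictly rise throughout.
Coda: /ɫ/ is a lateral (sonority 5).
Coda profile 8-5 — falls from the nucleus.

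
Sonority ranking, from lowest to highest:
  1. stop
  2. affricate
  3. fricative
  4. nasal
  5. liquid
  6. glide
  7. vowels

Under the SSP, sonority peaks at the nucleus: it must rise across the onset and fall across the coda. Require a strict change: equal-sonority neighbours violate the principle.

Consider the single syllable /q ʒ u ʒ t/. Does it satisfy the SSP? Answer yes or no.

yes

Onset: /q/ is a stop (sonority 1), /ʒ/ is a fricative (sonority 3); then the nucleus /u/ (sonority 7).
Onset profile 1-3-7 — rises to the nucleus.
Coda: /ʒ/ is a fricative (sonority 3), /t/ is a stop (sonority 1).
Coda profile 7-3-1 — falls from the nucleus.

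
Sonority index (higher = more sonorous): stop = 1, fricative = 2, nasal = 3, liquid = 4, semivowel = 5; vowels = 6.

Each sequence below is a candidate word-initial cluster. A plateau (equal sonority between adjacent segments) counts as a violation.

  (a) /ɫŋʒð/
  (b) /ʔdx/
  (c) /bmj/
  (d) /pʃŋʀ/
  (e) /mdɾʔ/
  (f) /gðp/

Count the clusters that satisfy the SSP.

(a) /ɫŋʒð/: profile 4-3-2-2 — violates.
(b) /ʔdx/: profile 1-1-2 — violates.
(c) /bmj/: profile 1-3-5 — obeys.
(d) /pʃŋʀ/: profile 1-2-3-4 — obeys.
(e) /mdɾʔ/: profile 3-1-4-1 — violates.
(f) /gðp/: profile 1-2-1 — violates.

2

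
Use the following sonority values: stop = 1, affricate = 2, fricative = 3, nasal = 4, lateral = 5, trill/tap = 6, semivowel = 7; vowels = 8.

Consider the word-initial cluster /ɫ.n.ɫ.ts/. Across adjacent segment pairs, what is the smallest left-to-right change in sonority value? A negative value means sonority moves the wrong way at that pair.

/ɫ/ is a lateral (sonority 5).
/n/ is a nasal (sonority 4).
/ɫ/ is a lateral (sonority 5).
/ts/ is an affricate (sonority 2).
/ɫ/→/n/: change -1.
/n/→/ɫ/: change +1.
/ɫ/→/ts/: change -3.
Minimum = -3.

-3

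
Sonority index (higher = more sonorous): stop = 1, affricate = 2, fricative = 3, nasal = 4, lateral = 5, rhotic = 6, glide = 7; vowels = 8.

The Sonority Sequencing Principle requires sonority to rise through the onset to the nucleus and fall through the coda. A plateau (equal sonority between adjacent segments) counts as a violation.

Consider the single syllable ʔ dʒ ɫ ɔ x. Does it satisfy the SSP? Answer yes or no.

yes

Onset: /ʔ/ is a stop (sonority 1), /dʒ/ is an affricate (sonority 2), /ɫ/ is a lateral (sonority 5); then the nucleus /ɔ/ (sonority 8).
Onset profile 1-2-5-8 — rises to the nucleus.
Coda: /x/ is a fricative (sonority 3).
Coda profile 8-3 — falls from the nucleus.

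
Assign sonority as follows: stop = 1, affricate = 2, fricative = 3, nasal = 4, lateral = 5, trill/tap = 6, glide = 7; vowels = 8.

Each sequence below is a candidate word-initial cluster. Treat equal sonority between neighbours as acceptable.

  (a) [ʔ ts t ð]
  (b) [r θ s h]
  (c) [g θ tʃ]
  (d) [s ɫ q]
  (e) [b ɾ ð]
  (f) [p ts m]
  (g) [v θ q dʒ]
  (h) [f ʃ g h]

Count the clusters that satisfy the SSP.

1

(a) 1-2-1-3 → violates
(b) 6-3-3-3 → violates
(c) 1-3-2 → violates
(d) 3-5-1 → violates
(e) 1-6-3 → violates
(f) 1-2-4 → obeys
(g) 3-3-1-2 → violates
(h) 3-3-1-3 → violates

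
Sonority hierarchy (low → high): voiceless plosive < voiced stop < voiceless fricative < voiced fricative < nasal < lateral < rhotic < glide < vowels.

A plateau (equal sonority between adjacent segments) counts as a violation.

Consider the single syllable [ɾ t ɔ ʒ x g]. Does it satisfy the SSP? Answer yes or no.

no

Onset: /ɾ/ is a rhotic (sonority 7), /t/ is a voiceless plosive (sonority 1); then the nucleus /ɔ/ (sonority 9).
Onset profile 7-1-9 — does not strictly rise throughout.
Coda: /ʒ/ is a voiced fricative (sonority 4), /x/ is a voiceless fricative (sonority 3), /g/ is a voiced stop (sonority 2).
Coda profile 9-4-3-2 — falls from the nucleus.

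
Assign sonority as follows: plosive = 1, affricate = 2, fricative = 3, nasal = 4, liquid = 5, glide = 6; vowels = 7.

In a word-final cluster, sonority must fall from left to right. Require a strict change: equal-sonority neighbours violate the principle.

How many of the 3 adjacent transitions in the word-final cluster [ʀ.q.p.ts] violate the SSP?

/ʀ/: liquid = 5.
/q/: plosive = 1.
/p/: plosive = 1.
/ts/: affricate = 2.
/ʀ/→/q/: 5→1 (falls) — ok.
/q/→/p/: 1→1 (plateau) — violation.
/p/→/ts/: 1→2 (does not fall) — violation.

2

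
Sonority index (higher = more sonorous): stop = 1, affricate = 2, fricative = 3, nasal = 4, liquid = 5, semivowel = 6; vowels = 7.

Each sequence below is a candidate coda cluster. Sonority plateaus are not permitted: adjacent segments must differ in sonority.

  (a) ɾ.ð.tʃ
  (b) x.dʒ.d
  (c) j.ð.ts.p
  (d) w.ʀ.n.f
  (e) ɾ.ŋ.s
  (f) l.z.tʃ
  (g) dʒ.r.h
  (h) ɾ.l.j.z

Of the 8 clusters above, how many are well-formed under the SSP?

6

(a) sonority 5-3-2: well-formed.
(b) sonority 3-2-1: well-formed.
(c) sonority 6-3-2-1: well-formed.
(d) sonority 6-5-4-3: well-formed.
(e) sonority 5-4-3: well-formed.
(f) sonority 5-3-2: well-formed.
(g) sonority 2-5-3: ill-formed.
(h) sonority 5-5-6-3: ill-formed.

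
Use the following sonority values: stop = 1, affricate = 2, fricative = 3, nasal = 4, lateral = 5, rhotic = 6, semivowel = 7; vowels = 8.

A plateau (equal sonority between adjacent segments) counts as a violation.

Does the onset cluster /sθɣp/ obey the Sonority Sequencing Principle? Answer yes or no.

/s/: fricative = 3.
/θ/: fricative = 3.
/ɣ/: fricative = 3.
/p/: stop = 1.
The profile is 3-3-3-1. Between /s/ (3) and /θ/ (3) sonority does not rise, so the cluster violates the SSP.

no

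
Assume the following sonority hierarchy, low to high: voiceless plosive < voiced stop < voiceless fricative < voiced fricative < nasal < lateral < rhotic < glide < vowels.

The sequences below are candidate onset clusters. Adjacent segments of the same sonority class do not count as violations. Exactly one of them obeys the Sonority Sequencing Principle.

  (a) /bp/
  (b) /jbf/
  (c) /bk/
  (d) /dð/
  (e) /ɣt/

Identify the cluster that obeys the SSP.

(a) 2-1 → violates
(b) 8-2-3 → violates
(c) 2-1 → violates
(d) 2-4 → obeys
(e) 4-1 → violates

d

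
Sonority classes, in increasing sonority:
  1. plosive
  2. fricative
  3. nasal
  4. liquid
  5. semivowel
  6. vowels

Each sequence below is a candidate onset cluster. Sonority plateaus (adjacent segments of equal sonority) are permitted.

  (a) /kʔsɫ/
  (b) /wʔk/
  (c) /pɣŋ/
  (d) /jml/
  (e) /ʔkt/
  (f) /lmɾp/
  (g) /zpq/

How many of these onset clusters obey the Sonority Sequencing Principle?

(a) sonority 1-1-2-4: well-formed.
(b) sonority 5-1-1: ill-formed.
(c) sonority 1-2-3: well-formed.
(d) sonority 5-3-4: ill-formed.
(e) sonority 1-1-1: well-formed.
(f) sonority 4-3-4-1: ill-formed.
(g) sonority 2-1-1: ill-formed.

3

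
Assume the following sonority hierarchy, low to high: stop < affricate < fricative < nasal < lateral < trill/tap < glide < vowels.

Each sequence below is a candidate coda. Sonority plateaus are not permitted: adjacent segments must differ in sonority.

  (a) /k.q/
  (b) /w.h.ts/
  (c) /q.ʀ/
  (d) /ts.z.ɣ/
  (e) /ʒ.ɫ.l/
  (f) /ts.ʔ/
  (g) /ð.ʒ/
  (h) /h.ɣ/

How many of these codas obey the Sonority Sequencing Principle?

2

(a) sonority 1-1: ill-formed.
(b) sonority 7-3-2: well-formed.
(c) sonority 1-6: ill-formed.
(d) sonority 2-3-3: ill-formed.
(e) sonority 3-5-5: ill-formed.
(f) sonority 2-1: well-formed.
(g) sonority 3-3: ill-formed.
(h) sonority 3-3: ill-formed.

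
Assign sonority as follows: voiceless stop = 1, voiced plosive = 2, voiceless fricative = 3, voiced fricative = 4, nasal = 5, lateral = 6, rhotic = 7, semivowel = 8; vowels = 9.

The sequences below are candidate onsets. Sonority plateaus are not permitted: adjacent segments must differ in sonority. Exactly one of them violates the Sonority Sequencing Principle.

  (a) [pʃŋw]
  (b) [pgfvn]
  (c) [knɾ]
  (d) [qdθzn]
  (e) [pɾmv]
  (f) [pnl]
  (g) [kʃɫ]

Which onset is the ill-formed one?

e

(a) 1-3-5-8 → obeys
(b) 1-2-3-4-5 → obeys
(c) 1-5-7 → obeys
(d) 1-2-3-4-5 → obeys
(e) 1-7-5-4 → violates
(f) 1-5-6 → obeys
(g) 1-3-6 → obeys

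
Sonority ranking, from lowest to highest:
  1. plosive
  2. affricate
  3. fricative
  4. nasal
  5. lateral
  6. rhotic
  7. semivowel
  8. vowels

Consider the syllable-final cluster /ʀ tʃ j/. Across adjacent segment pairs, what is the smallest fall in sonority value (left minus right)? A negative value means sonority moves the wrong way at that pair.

/ʀ/ is a rhotic (sonority 6).
/tʃ/ is an affricate (sonority 2).
/j/ is a semivowel (sonority 7).
/ʀ/→/tʃ/: change +4.
/tʃ/→/j/: change -5.
Minimum = -5.

-5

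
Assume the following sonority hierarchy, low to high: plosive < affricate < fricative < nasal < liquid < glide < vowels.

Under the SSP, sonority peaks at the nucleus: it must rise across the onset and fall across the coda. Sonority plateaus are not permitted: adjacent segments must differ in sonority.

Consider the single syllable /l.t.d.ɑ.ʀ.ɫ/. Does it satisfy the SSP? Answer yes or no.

no

Onset: /l/ is a liquid (sonority 5), /t/ is a plosive (sonority 1), /d/ is a plosive (sonority 1); then the nucleus /ɑ/ (sonority 7).
Onset profile 5-1-1-7 — does not strictly rise throughout.
Coda: /ʀ/ is a liquid (sonority 5), /ɫ/ is a liquid (sonority 5).
Coda profile 7-5-5 — does not strictly fall throughout.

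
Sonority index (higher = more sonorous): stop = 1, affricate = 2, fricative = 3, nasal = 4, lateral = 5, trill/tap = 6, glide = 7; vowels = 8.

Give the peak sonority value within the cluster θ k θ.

3

/θ/ — fricative, sonority 3.
/k/ — stop, sonority 1.
/θ/ — fricative, sonority 3.
The maximum is 3.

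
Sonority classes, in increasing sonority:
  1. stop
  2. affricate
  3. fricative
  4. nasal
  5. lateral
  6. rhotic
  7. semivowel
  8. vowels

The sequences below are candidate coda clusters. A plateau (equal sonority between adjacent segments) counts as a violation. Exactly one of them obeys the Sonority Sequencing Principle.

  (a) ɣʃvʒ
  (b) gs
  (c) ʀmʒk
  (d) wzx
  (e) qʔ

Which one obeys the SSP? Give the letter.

(a) sonority 3-3-3-3: ill-formed.
(b) sonority 1-3: ill-formed.
(c) sonority 6-4-3-1: well-formed.
(d) sonority 7-3-3: ill-formed.
(e) sonority 1-1: ill-formed.

c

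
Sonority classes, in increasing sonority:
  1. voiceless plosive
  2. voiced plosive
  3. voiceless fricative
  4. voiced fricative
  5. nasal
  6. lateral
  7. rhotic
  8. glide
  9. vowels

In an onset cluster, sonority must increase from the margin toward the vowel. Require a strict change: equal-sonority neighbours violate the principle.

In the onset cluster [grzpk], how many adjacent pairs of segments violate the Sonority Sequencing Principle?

/g/: voiced plosive = 2.
/r/: rhotic = 7.
/z/: voiced fricative = 4.
/p/: voiceless plosive = 1.
/k/: voiceless plosive = 1.
/g/→/r/: 2→7 (rises) — ok.
/r/→/z/: 7→4 (does not rise) — violation.
/z/→/p/: 4→1 (does not rise) — violation.
/p/→/k/: 1→1 (plateau) — violation.

3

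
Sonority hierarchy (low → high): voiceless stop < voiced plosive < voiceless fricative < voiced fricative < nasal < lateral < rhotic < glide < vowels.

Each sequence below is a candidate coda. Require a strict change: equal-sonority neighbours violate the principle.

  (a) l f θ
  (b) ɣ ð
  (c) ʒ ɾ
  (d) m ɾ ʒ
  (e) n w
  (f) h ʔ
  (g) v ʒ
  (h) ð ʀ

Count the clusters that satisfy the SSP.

(a) l f θ: profile 6-3-3 — violates.
(b) ɣ ð: profile 4-4 — violates.
(c) ʒ ɾ: profile 4-7 — violates.
(d) m ɾ ʒ: profile 5-7-4 — violates.
(e) n w: profile 5-8 — violates.
(f) h ʔ: profile 3-1 — obeys.
(g) v ʒ: profile 4-4 — violates.
(h) ð ʀ: profile 4-7 — violates.

1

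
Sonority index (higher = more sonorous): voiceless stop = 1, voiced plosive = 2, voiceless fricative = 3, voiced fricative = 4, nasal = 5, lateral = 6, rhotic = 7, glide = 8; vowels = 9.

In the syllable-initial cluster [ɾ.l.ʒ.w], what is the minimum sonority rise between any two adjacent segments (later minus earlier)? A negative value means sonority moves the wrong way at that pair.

/ɾ/: rhotic = 7.
/l/: lateral = 6.
/ʒ/: voiced fricative = 4.
/w/: glide = 8.
/ɾ/→/l/: change -1.
/l/→/ʒ/: change -2.
/ʒ/→/w/: change +4.
Minimum = -2.

-2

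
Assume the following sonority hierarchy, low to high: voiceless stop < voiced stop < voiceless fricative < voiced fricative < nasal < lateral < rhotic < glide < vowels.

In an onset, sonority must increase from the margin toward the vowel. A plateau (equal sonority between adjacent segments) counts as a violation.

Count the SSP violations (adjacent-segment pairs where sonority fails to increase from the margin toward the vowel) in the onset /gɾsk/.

/g/ — voiced stop, sonority 2.
/ɾ/ — rhotic, sonority 7.
/s/ — voiceless fricative, sonority 3.
/k/ — voiceless stop, sonority 1.
/g/→/ɾ/: 2→7 (rises) — ok.
/ɾ/→/s/: 7→3 (does not rise) — violation.
/s/→/k/: 3→1 (does not rise) — violation.

2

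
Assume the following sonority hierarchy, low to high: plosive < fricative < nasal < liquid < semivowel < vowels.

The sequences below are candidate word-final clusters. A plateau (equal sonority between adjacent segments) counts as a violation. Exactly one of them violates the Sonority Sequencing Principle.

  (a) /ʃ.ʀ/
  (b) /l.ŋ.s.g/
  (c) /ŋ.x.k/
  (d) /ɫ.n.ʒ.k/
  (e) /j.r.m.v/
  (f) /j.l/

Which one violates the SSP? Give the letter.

a

(a) /ʃ.ʀ/: profile 2-4 — violates.
(b) /l.ŋ.s.g/: profile 4-3-2-1 — obeys.
(c) /ŋ.x.k/: profile 3-2-1 — obeys.
(d) /ɫ.n.ʒ.k/: profile 4-3-2-1 — obeys.
(e) /j.r.m.v/: profile 5-4-3-2 — obeys.
(f) /j.l/: profile 5-4 — obeys.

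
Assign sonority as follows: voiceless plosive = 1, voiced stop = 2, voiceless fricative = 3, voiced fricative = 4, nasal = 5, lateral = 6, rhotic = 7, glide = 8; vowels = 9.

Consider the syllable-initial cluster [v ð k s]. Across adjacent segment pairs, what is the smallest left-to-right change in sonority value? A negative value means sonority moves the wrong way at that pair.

-3

/v/: voiced fricative = 4.
/ð/: voiced fricative = 4.
/k/: voiceless plosive = 1.
/s/: voiceless fricative = 3.
/v/→/ð/: change +0.
/ð/→/k/: change -3.
/k/→/s/: change +2.
Minimum = -3.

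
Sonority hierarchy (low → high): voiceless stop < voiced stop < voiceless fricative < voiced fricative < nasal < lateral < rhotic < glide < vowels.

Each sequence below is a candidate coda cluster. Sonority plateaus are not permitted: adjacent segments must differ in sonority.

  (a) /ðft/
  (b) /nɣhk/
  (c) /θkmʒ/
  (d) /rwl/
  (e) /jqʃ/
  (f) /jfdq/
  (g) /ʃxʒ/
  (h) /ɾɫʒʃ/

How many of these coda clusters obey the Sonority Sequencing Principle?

(a) /ðft/: profile 4-3-1 — obeys.
(b) /nɣhk/: profile 5-4-3-1 — obeys.
(c) /θkmʒ/: profile 3-1-5-4 — violates.
(d) /rwl/: profile 7-8-6 — violates.
(e) /jqʃ/: profile 8-1-3 — violates.
(f) /jfdq/: profile 8-3-2-1 — obeys.
(g) /ʃxʒ/: profile 3-3-4 — violates.
(h) /ɾɫʒʃ/: profile 7-6-4-3 — obeys.

4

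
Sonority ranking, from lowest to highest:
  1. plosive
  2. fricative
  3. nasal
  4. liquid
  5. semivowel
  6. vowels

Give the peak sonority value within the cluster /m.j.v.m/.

/m/ is a nasal (sonority 3).
/j/ is a semivowel (sonority 5).
/v/ is a fricative (sonority 2).
/m/ is a nasal (sonority 3).
The maximum is 5.

5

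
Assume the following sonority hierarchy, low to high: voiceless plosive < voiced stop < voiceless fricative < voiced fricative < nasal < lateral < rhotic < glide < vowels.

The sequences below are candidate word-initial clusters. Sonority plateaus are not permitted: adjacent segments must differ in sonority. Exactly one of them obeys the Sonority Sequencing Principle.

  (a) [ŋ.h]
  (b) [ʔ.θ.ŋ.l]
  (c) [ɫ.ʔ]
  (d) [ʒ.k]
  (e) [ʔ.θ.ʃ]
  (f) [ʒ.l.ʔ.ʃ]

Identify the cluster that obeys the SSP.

b

(a) [ŋ.h]: profile 5-3 — violates.
(b) [ʔ.θ.ŋ.l]: profile 1-3-5-6 — obeys.
(c) [ɫ.ʔ]: profile 6-1 — violates.
(d) [ʒ.k]: profile 4-1 — violates.
(e) [ʔ.θ.ʃ]: profile 1-3-3 — violates.
(f) [ʒ.l.ʔ.ʃ]: profile 4-6-1-3 — violates.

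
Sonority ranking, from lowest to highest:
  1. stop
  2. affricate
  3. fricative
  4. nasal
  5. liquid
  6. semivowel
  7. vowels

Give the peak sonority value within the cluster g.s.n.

4

/g/ is a stop (sonority 1).
/s/ is a fricative (sonority 3).
/n/ is a nasal (sonority 4).
The maximum is 4.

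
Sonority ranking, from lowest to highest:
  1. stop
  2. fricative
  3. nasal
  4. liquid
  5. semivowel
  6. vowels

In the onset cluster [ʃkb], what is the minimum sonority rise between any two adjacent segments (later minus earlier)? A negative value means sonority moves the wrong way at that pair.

-1

/ʃ/: fricative = 2.
/k/: stop = 1.
/b/: stop = 1.
/ʃ/→/k/: change -1.
/k/→/b/: change +0.
Minimum = -1.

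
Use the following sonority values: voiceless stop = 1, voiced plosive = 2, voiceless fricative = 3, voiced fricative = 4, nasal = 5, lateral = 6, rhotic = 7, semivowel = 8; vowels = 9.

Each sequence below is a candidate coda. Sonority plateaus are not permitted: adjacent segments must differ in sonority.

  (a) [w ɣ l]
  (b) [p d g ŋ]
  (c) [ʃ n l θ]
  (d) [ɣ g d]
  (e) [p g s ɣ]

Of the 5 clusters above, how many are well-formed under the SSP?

(a) sonority 8-4-6: ill-formed.
(b) sonority 1-2-2-5: ill-formed.
(c) sonority 3-5-6-3: ill-formed.
(d) sonority 4-2-2: ill-formed.
(e) sonority 1-2-3-4: ill-formed.

0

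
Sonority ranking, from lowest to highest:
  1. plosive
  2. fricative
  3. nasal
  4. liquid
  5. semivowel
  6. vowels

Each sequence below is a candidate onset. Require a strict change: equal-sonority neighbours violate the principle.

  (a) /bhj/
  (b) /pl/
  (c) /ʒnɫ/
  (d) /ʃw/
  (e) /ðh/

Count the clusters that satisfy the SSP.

(a) 1-2-5 → obeys
(b) 1-4 → obeys
(c) 2-3-4 → obeys
(d) 2-5 → obeys
(e) 2-2 → violates

4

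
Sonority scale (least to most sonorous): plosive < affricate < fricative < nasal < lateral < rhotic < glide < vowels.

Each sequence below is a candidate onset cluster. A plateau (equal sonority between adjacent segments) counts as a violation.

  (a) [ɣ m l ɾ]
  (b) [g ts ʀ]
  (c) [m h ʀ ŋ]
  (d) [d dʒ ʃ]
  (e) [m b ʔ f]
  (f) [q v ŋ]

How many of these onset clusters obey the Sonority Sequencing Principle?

(a) [ɣ m l ɾ]: profile 3-4-5-6 — obeys.
(b) [g ts ʀ]: profile 1-2-6 — obeys.
(c) [m h ʀ ŋ]: profile 4-3-6-4 — violates.
(d) [d dʒ ʃ]: profile 1-2-3 — obeys.
(e) [m b ʔ f]: profile 4-1-1-3 — violates.
(f) [q v ŋ]: profile 1-3-4 — obeys.

4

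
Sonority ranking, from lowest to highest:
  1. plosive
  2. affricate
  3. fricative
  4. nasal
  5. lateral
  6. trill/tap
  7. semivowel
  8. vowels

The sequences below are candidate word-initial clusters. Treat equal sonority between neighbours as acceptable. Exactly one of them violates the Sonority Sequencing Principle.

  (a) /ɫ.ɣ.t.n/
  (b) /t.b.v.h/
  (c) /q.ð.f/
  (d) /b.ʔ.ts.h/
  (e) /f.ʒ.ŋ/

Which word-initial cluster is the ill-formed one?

(a) /ɫ.ɣ.t.n/: profile 5-3-1-4 — violates.
(b) /t.b.v.h/: profile 1-1-3-3 — obeys.
(c) /q.ð.f/: profile 1-3-3 — obeys.
(d) /b.ʔ.ts.h/: profile 1-1-2-3 — obeys.
(e) /f.ʒ.ŋ/: profile 3-3-4 — obeys.

a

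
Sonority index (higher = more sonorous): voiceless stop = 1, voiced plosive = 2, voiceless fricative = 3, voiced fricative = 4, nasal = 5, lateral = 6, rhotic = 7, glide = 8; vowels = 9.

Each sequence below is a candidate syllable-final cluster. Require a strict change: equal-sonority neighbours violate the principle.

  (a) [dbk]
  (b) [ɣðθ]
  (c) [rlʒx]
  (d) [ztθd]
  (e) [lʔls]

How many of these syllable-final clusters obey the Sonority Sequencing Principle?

(a) 2-2-1 → violates
(b) 4-4-3 → violates
(c) 7-6-4-3 → obeys
(d) 4-1-3-2 → violates
(e) 6-1-6-3 → violates

1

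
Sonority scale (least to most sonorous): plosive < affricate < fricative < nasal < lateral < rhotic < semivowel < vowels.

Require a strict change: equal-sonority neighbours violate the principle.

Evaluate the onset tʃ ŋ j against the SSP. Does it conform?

/tʃ/ — affricate, sonority 2.
/ŋ/ — nasal, sonority 4.
/j/ — semivowel, sonority 7.
The profile 2-4-7 strictly rises, so the onset satisfies the SSP.

yes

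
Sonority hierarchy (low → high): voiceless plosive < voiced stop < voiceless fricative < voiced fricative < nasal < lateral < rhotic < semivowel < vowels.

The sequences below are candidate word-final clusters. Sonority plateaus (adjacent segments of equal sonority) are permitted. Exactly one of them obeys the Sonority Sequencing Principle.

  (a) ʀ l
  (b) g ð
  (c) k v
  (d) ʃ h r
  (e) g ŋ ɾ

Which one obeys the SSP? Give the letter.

a

(a) 7-6 → obeys
(b) 2-4 → violates
(c) 1-4 → violates
(d) 3-3-7 → violates
(e) 2-5-7 → violates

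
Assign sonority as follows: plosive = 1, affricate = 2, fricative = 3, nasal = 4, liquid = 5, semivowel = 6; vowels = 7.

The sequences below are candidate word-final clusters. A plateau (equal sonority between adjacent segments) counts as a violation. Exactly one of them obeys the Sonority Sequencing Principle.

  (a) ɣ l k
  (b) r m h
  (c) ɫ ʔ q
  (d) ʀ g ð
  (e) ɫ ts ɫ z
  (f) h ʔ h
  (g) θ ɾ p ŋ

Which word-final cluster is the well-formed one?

(a) ɣ l k: profile 3-5-1 — violates.
(b) r m h: profile 5-4-3 — obeys.
(c) ɫ ʔ q: profile 5-1-1 — violates.
(d) ʀ g ð: profile 5-1-3 — violates.
(e) ɫ ts ɫ z: profile 5-2-5-3 — violates.
(f) h ʔ h: profile 3-1-3 — violates.
(g) θ ɾ p ŋ: profile 3-5-1-4 — violates.

b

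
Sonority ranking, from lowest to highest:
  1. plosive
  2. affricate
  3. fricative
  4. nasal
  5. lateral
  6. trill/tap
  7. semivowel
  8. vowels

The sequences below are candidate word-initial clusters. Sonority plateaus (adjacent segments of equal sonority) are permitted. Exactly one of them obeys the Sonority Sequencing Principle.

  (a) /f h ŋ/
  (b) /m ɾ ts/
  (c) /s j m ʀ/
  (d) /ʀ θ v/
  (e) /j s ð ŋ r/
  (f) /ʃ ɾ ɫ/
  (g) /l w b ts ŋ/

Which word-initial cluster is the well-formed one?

(a) /f h ŋ/: profile 3-3-4 — obeys.
(b) /m ɾ ts/: profile 4-6-2 — violates.
(c) /s j m ʀ/: profile 3-7-4-6 — violates.
(d) /ʀ θ v/: profile 6-3-3 — violates.
(e) /j s ð ŋ r/: profile 7-3-3-4-6 — violates.
(f) /ʃ ɾ ɫ/: profile 3-6-5 — violates.
(g) /l w b ts ŋ/: profile 5-7-1-2-4 — violates.

a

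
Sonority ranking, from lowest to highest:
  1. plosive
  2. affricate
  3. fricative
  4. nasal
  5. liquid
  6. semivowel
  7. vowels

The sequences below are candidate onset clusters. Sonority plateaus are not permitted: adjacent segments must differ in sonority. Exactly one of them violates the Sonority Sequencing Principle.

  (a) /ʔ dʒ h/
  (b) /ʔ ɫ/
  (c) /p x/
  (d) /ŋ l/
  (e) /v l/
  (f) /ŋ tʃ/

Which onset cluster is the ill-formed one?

(a) /ʔ dʒ h/: profile 1-2-3 — obeys.
(b) /ʔ ɫ/: profile 1-5 — obeys.
(c) /p x/: profile 1-3 — obeys.
(d) /ŋ l/: profile 4-5 — obeys.
(e) /v l/: profile 3-5 — obeys.
(f) /ŋ tʃ/: profile 4-2 — violates.

f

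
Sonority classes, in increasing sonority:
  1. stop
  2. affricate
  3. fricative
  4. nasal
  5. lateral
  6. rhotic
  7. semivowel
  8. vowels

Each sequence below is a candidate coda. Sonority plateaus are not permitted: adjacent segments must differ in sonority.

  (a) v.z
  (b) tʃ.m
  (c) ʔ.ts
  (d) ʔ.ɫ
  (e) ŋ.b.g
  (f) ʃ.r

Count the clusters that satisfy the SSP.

(a) 3-3 → violates
(b) 2-4 → violates
(c) 1-2 → violates
(d) 1-5 → violates
(e) 4-1-1 → violates
(f) 3-6 → violates

0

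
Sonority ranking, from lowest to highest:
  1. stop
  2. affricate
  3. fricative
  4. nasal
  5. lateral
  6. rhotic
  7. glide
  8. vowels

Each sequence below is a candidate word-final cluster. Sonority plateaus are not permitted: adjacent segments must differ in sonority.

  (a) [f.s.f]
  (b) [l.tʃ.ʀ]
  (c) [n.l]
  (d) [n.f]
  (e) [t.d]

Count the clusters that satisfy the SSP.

(a) [f.s.f]: profile 3-3-3 — violates.
(b) [l.tʃ.ʀ]: profile 5-2-6 — violates.
(c) [n.l]: profile 4-5 — violates.
(d) [n.f]: profile 4-3 — obeys.
(e) [t.d]: profile 1-1 — violates.

1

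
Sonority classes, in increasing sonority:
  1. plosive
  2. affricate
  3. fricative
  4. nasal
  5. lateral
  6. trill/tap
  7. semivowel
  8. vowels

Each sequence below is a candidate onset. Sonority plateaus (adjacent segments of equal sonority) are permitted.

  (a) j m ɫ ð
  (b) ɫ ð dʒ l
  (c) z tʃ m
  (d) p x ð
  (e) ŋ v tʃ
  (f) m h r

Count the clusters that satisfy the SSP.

1

(a) j m ɫ ð: profile 7-4-5-3 — violates.
(b) ɫ ð dʒ l: profile 5-3-2-5 — violates.
(c) z tʃ m: profile 3-2-4 — violates.
(d) p x ð: profile 1-3-3 — obeys.
(e) ŋ v tʃ: profile 4-3-2 — violates.
(f) m h r: profile 4-3-6 — violates.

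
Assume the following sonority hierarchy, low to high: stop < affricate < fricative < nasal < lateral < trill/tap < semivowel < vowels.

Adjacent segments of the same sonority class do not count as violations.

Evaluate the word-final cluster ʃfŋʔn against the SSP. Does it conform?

/ʃ/ is a fricative (sonority 3).
/f/ is a fricative (sonority 3).
/ŋ/ is a nasal (sonority 4).
/ʔ/ is a stop (sonority 1).
/n/ is a nasal (sonority 4).
The profile is 3-3-4-1-4. Between /f/ (3) and /ŋ/ (4) sonority does not fall, so the cluster violates the SSP.

no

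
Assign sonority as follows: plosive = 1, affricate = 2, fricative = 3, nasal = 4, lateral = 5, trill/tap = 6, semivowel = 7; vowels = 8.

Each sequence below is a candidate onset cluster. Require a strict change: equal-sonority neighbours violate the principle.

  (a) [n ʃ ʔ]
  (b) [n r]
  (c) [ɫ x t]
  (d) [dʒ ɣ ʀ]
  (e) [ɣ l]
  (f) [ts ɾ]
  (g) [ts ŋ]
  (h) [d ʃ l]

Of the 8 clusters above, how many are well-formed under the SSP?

(a) 4-3-1 → violates
(b) 4-6 → obeys
(c) 5-3-1 → violates
(d) 2-3-6 → obeys
(e) 3-5 → obeys
(f) 2-6 → obeys
(g) 2-4 → obeys
(h) 1-3-5 → obeys

6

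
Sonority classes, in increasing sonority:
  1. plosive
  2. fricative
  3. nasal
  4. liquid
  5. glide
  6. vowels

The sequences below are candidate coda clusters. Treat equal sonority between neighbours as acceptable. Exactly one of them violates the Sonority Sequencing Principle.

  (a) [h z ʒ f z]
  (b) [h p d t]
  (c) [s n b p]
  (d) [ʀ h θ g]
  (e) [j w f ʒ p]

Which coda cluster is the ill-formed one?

(a) 2-2-2-2-2 → obeys
(b) 2-1-1-1 → obeys
(c) 2-3-1-1 → violates
(d) 4-2-2-1 → obeys
(e) 5-5-2-2-1 → obeys

c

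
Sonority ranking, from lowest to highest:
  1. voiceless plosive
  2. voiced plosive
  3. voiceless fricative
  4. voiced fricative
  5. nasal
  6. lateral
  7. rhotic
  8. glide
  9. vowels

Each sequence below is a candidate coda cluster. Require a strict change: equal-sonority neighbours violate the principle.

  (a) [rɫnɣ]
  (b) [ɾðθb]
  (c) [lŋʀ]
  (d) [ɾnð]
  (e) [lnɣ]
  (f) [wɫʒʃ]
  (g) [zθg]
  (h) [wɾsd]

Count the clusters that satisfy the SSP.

7

(a) [rɫnɣ]: profile 7-6-5-4 — obeys.
(b) [ɾðθb]: profile 7-4-3-2 — obeys.
(c) [lŋʀ]: profile 6-5-7 — violates.
(d) [ɾnð]: profile 7-5-4 — obeys.
(e) [lnɣ]: profile 6-5-4 — obeys.
(f) [wɫʒʃ]: profile 8-6-4-3 — obeys.
(g) [zθg]: profile 4-3-2 — obeys.
(h) [wɾsd]: profile 8-7-3-2 — obeys.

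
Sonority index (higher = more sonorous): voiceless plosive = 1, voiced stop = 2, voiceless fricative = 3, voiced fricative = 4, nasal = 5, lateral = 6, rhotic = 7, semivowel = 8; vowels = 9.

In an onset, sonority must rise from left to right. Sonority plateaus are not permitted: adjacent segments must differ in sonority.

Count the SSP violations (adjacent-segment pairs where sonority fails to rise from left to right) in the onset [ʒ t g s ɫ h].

/ʒ/ — voiced fricative, sonority 4.
/t/ — voiceless plosive, sonority 1.
/g/ — voiced stop, sonority 2.
/s/ — voiceless fricative, sonority 3.
/ɫ/ — lateral, sonority 6.
/h/ — voiceless fricative, sonority 3.
/ʒ/→/t/: 4→1 (does not rise) — violation.
/t/→/g/: 1→2 (rises) — ok.
/g/→/s/: 2→3 (rises) — ok.
/s/→/ɫ/: 3→6 (rises) — ok.
/ɫ/→/h/: 6→3 (does not rise) — violation.

2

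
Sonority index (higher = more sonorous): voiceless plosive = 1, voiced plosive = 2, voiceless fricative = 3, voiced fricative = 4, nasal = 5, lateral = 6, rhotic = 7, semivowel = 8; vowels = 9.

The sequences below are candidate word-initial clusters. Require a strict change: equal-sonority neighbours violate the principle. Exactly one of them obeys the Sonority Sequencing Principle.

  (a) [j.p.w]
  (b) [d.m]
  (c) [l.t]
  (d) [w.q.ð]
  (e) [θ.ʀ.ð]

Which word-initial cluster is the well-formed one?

(a) sonority 8-1-8: ill-formed.
(b) sonority 2-5: well-formed.
(c) sonority 6-1: ill-formed.
(d) sonority 8-1-4: ill-formed.
(e) sonority 3-7-4: ill-formed.

b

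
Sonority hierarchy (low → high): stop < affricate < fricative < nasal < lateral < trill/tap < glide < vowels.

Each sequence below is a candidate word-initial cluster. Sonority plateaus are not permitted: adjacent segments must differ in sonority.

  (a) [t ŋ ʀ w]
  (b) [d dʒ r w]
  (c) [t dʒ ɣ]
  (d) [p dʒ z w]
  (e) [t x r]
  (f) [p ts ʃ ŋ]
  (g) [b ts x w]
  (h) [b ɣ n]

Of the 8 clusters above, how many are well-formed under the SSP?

(a) [t ŋ ʀ w]: profile 1-4-6-7 — obeys.
(b) [d dʒ r w]: profile 1-2-6-7 — obeys.
(c) [t dʒ ɣ]: profile 1-2-3 — obeys.
(d) [p dʒ z w]: profile 1-2-3-7 — obeys.
(e) [t x r]: profile 1-3-6 — obeys.
(f) [p ts ʃ ŋ]: profile 1-2-3-4 — obeys.
(g) [b ts x w]: profile 1-2-3-7 — obeys.
(h) [b ɣ n]: profile 1-3-4 — obeys.

8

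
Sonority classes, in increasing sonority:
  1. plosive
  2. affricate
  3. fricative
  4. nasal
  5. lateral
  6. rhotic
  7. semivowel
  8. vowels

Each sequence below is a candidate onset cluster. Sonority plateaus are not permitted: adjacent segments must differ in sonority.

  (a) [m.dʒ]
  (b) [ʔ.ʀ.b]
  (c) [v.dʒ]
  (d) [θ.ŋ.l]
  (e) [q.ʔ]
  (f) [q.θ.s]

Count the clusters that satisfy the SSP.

(a) sonority 4-2: ill-formed.
(b) sonority 1-6-1: ill-formed.
(c) sonority 3-2: ill-formed.
(d) sonority 3-4-5: well-formed.
(e) sonority 1-1: ill-formed.
(f) sonority 1-3-3: ill-formed.

1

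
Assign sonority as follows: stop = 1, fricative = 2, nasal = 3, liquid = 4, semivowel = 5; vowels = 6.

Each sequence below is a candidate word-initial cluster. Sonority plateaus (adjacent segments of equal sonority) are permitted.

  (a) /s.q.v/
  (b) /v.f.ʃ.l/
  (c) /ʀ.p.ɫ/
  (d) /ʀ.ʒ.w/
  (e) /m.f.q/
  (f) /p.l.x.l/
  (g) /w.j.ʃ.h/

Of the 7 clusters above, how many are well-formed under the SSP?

1

(a) /s.q.v/: profile 2-1-2 — violates.
(b) /v.f.ʃ.l/: profile 2-2-2-4 — obeys.
(c) /ʀ.p.ɫ/: profile 4-1-4 — violates.
(d) /ʀ.ʒ.w/: profile 4-2-5 — violates.
(e) /m.f.q/: profile 3-2-1 — violates.
(f) /p.l.x.l/: profile 1-4-2-4 — violates.
(g) /w.j.ʃ.h/: profile 5-5-2-2 — violates.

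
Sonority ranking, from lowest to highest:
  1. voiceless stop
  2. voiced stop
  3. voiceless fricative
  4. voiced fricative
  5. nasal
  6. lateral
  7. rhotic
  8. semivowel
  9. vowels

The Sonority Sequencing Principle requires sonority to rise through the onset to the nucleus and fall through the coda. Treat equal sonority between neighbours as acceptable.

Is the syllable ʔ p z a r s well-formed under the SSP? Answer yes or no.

yes

Onset: /ʔ/ is a voiceless stop (sonority 1), /p/ is a voiceless stop (sonority 1), /z/ is a voiced fricative (sonority 4); then the nucleus /a/ (sonority 9).
Onset profile 1-1-4-9 — rises to the nucleus.
Coda: /r/ is a rhotic (sonority 7), /s/ is a voiceless fricative (sonority 3).
Coda profile 9-7-3 — falls from the nucleus.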